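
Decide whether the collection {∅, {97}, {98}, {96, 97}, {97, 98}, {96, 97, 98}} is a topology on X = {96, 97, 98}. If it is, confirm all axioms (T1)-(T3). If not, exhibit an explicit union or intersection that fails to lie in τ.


τ IS a topology on X.

Axiom (T1): ∅ ∈ τ? Yes; X ∈ τ? Yes.
Axiom (T2/T3): check pairwise unions and intersections of members of τ.
All pairwise intersections and unions checked — each lies in τ. Therefore τ satisfies (T1), (T2), (T3): it IS a topology on X.


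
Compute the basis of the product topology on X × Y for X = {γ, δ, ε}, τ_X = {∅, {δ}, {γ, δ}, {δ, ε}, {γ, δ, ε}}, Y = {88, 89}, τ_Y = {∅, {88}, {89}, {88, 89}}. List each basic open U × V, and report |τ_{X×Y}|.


Basis B = {∅ × ∅, {δ} × {88}, {δ} × {89}, {γ, δ} × {88}, {γ, δ} × {89}, {δ} × {88, 89}, {δ, ε} × {88}, {δ, ε} × {89}, {γ, δ, ε} × {88}, {γ, δ, ε} × {89}, {γ, δ} × {88, 89}, {δ, ε} × {88, 89}, {γ, δ, ε} × {88, 89}}; |τ_{X×Y}| = 25.

Enumerate products U × V with U ∈ τ_X, V ∈ τ_Y (deduplicated):
  ∅ × ∅ = {} (∅)
  {δ} × {88} = {(δ,88)}
  {δ} × {89} = {(δ,89)}
  {γ, δ} × {88} = {(γ,88), (δ,88)}
  {γ, δ} × {89} = {(γ,89), (δ,89)}
  {δ} × {88, 89} = {(δ,88), (δ,89)}
  {δ, ε} × {88} = {(δ,88), (ε,88)}
  {δ, ε} × {89} = {(δ,89), (ε,89)}
  {γ, δ, ε} × {88} = {(γ,88), (δ,88), (ε,88)}
  {γ, δ, ε} × {89} = {(γ,89), (δ,89), (ε,89)}
  {γ, δ} × {88, 89} = {(γ,88), (γ,89), (δ,88), (δ,89)}
  {δ, ε} × {88, 89} = {(δ,88), (δ,89), (ε,88), (ε,89)}
  {γ, δ, ε} × {88, 89} = {(γ,88), (γ,89), (δ,88), (δ,89), (ε,88), (ε,89)}
These 13 distinct sets form the basis B.
Close under arbitrary unions to get τ_{X×Y}; counting gives |τ_{X×Y}| = 25.


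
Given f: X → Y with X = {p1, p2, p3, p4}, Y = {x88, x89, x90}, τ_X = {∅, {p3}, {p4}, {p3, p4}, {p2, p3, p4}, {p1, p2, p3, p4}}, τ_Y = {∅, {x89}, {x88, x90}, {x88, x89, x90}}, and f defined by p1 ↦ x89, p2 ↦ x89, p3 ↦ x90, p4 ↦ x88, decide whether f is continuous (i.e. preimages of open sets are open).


f is NOT continuous.

Compute f^{-1}(U) for each U ∈ τ_Y:
  U = ∅: f^{-1}(U) = ∅ ∈ τ_X ✓.
  U = {x89}: f^{-1}(U) = {p1, p2} ∉ τ_X ✗.
  U = {x88, x90}: f^{-1}(U) = {p3, p4} ∈ τ_X ✓.
  U = {x88, x89, x90}: f^{-1}(U) = {p1, p2, p3, p4} ∈ τ_X ✓.
Found U = {x89} with f^{-1}(U) = {p1, p2} not in τ_X. Therefore f is NOT continuous.


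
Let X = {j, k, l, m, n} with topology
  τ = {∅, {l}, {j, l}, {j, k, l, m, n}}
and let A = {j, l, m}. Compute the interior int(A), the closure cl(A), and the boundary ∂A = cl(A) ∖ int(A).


int(A) = {j, l}, cl(A) = {j, k, l, m, n}, ∂A = {k, m, n}.

Closed sets in (X, τ) are complements of opens:
  closed(X, τ) = {∅, {k, m, n}, {j, k, m, n}, {j, k, l, m, n}}.
int(A) = ⋃ {U ∈ τ : U ⊆ A}. Opens contained in A: ∅, {l}, {j, l}.
Taking the union of these: int(A) = {j, l}.
cl(A) = ⋂ {C closed : A ⊆ C}. Closed sets containing A: {j, k, l, m, n}.
Intersecting these: cl(A) = {j, k, l, m, n}.
∂A = cl(A) ∖ int(A) = {j, k, l, m, n} ∖ {j, l} = {k, m, n}.


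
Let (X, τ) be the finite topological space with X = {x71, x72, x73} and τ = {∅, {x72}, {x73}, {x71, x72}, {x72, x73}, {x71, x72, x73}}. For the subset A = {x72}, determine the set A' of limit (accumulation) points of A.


A' = {x71}

For each x ∈ X, list the open sets U ∈ τ with x ∈ U, then check whether U ∩ (A ∖ {x}) ≠ ∅ for every such U.
  x = x71: opens ∋ x are {x71, x72}, {x71, x72, x73}; each meets A ∖ {x71}, so x IS a limit point.
  x = x72: open {x72} ∋ x has {x72} ∩ (A ∖ {x72}) = ∅, so x is NOT a limit point.
  x = x73: open {x73} ∋ x has {x73} ∩ (A ∖ {x73}) = ∅, so x is NOT a limit point.
Collecting: A' = {x71}.


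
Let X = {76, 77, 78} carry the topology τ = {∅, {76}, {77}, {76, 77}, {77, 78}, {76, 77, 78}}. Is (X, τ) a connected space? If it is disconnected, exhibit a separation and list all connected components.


(X, τ) is disconnected; components = [{76}, {77, 78}].

Find clopen sets (U ∈ τ with X ∖ U ∈ τ):
  U = ∅, X ∖ U = {76, 77, 78} — both open, so U is clopen.
  U = {76}, X ∖ U = {77, 78} — both open, so U is clopen.
  U = {77, 78}, X ∖ U = {76} — both open, so U is clopen.
  U = {76, 77, 78}, X ∖ U = ∅ — both open, so U is clopen.
Nontrivial clopen(s) exist: e.g. {76}. So (X, τ) is disconnected.
Compute connected components by grouping points that agree on all clopens:
  component: {76}
  component: {77, 78}


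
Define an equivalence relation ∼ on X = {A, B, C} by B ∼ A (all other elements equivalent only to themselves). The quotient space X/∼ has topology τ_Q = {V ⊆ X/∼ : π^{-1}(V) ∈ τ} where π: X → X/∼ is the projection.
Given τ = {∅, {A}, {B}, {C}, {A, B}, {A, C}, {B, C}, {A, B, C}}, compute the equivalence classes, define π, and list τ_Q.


X/∼ = {[A=B], [C]}; |τ_Q| = 4.

Equivalence classes: [A=B], [C].
Quotient map π: X → X/∼ sends A ↦ [A=B], B ↦ [A=B], C ↦ [C].
For each subset V ⊆ X/∼, compute π^{-1}(V) ⊆ X and check whether π^{-1}(V) ∈ τ. V is open in τ_Q iff π^{-1}(V) ∈ τ.
  V = {}: π^{-1}(V) = ∅ ∈ τ ✓.
  V = {[A=B]}: π^{-1}(V) = {A, B} ∈ τ ✓.
  V = {[C]}: π^{-1}(V) = {C} ∈ τ ✓.
  V = {[A=B], [C]}: π^{-1}(V) = {A, B, C} ∈ τ ✓.
Open sets in the quotient: τ_Q = {{}, {[A=B]}, {[C]}, {[A=B], [C]}} (4 elements).


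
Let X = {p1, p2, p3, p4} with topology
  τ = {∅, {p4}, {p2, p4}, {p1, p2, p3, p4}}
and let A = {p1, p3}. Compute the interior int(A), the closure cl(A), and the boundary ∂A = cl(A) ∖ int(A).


int(A) = ∅, cl(A) = {p1, p3}, ∂A = {p1, p3}.

Closed sets in (X, τ) are complements of opens:
  closed(X, τ) = {∅, {p1, p3}, {p1, p2, p3}, {p1, p2, p3, p4}}.
int(A) = ⋃ {U ∈ τ : U ⊆ A}. Opens contained in A: ∅.
Taking the union of these: int(A) = ∅.
cl(A) = ⋂ {C closed : A ⊆ C}. Closed sets containing A: {p1, p3}, {p1, p2, p3}, {p1, p2, p3, p4}.
Intersecting these: cl(A) = {p1, p3}.
∂A = cl(A) ∖ int(A) = {p1, p3} ∖ ∅ = {p1, p3}.


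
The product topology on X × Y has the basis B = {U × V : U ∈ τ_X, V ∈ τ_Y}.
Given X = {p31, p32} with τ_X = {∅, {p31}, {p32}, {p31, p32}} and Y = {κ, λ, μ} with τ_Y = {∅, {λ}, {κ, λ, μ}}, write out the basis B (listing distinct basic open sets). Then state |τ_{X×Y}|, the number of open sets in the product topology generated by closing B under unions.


Basis B = {∅ × ∅, {p31} × {λ}, {p32} × {λ}, {p31, p32} × {λ}, {p31} × {κ, λ, μ}, {p32} × {κ, λ, μ}, {p31, p32} × {κ, λ, μ}}; |τ_{X×Y}| = 9.

Enumerate products U × V with U ∈ τ_X, V ∈ τ_Y (deduplicated):
  ∅ × ∅ = {} (∅)
  {p31} × {λ} = {(p31,λ)}
  {p32} × {λ} = {(p32,λ)}
  {p31, p32} × {λ} = {(p31,λ), (p32,λ)}
  {p31} × {κ, λ, μ} = {(p31,κ), (p31,λ), (p31,μ)}
  {p32} × {κ, λ, μ} = {(p32,κ), (p32,λ), (p32,μ)}
  {p31, p32} × {κ, λ, μ} = {(p31,κ), (p31,λ), (p31,μ), (p32,κ), (p32,λ), (p32,μ)}
These 7 distinct sets form the basis B.
Close under arbitrary unions to get τ_{X×Y}; counting gives |τ_{X×Y}| = 9.


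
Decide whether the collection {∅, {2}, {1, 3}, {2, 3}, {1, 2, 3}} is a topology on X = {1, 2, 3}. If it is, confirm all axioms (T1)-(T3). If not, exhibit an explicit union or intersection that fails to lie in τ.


τ is NOT a topology on X.

Axiom (T1): ∅ ∈ τ? Yes; X ∈ τ? Yes.
Axiom (T2/T3): check pairwise unions and intersections of members of τ.
Counterexample for (T3): {1, 3} ∩ {2, 3} = {3} ∉ τ. Therefore τ is NOT a topology.


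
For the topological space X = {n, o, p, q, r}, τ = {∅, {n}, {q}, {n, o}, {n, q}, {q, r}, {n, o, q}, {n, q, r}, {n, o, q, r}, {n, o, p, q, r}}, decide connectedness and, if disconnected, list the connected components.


(X, τ) is connected.

Find clopen sets (U ∈ τ with X ∖ U ∈ τ):
  U = ∅, X ∖ U = {n, o, p, q, r} — both open, so U is clopen.
  U = {n, o, p, q, r}, X ∖ U = ∅ — both open, so U is clopen.
Only trivial clopens (∅ and X) exist, so (X, τ) is connected.
Compute connected components by grouping points that agree on all clopens:
  component: {n, o, p, q, r}


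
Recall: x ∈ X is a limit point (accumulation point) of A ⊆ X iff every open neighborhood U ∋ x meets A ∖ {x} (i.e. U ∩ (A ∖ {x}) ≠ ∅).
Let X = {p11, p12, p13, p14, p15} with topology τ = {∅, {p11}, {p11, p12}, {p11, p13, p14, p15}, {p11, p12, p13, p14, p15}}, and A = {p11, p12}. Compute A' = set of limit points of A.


A' = {p12, p13, p14, p15}

For each x ∈ X, list the open sets U ∈ τ with x ∈ U, then check whether U ∩ (A ∖ {x}) ≠ ∅ for every such U.
  x = p11: open {p11} ∋ x has {p11} ∩ (A ∖ {p11}) = ∅, so x is NOT a limit point.
  x = p12: opens ∋ x are {p11, p12}, {p11, p12, p13, p14, p15}; each meets A ∖ {p12}, so x IS a limit point.
  x = p13: opens ∋ x are {p11, p13, p14, p15}, {p11, p12, p13, p14, p15}; each meets A ∖ {p13}, so x IS a limit point.
  x = p14: opens ∋ x are {p11, p13, p14, p15}, {p11, p12, p13, p14, p15}; each meets A ∖ {p14}, so x IS a limit point.
  x = p15: opens ∋ x are {p11, p13, p14, p15}, {p11, p12, p13, p14, p15}; each meets A ∖ {p15}, so x IS a limit point.
Collecting: A' = {p12, p13, p14, p15}.


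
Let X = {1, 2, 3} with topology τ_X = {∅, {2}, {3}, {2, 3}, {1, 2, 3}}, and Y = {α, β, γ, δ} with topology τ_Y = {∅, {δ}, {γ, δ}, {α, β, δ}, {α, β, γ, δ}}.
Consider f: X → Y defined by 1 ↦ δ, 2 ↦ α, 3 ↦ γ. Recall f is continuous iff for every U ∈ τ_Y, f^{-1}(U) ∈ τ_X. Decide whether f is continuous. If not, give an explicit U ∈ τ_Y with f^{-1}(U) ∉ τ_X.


f is NOT continuous.

Compute f^{-1}(U) for each U ∈ τ_Y:
  U = ∅: f^{-1}(U) = ∅ ∈ τ_X ✓.
  U = {δ}: f^{-1}(U) = {1} ∉ τ_X ✗.
  U = {γ, δ}: f^{-1}(U) = {1, 3} ∉ τ_X ✗.
  U = {α, β, δ}: f^{-1}(U) = {1, 2} ∉ τ_X ✗.
  U = {α, β, γ, δ}: f^{-1}(U) = {1, 2, 3} ∈ τ_X ✓.
Found U = {δ} with f^{-1}(U) = {1} not in τ_X. Therefore f is NOT continuous.


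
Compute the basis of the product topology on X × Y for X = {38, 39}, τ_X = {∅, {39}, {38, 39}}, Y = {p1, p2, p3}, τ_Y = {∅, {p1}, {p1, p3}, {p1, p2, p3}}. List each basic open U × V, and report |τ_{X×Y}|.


Basis B = {∅ × ∅, {39} × {p1}, {38, 39} × {p1}, {39} × {p1, p3}, {39} × {p1, p2, p3}, {38, 39} × {p1, p3}, {38, 39} × {p1, p2, p3}}; |τ_{X×Y}| = 10.

Enumerate products U × V with U ∈ τ_X, V ∈ τ_Y (deduplicated):
  ∅ × ∅ = {} (∅)
  {39} × {p1} = {(39,p1)}
  {38, 39} × {p1} = {(38,p1), (39,p1)}
  {39} × {p1, p3} = {(39,p1), (39,p3)}
  {39} × {p1, p2, p3} = {(39,p1), (39,p2), (39,p3)}
  {38, 39} × {p1, p3} = {(38,p1), (38,p3), (39,p1), (39,p3)}
  {38, 39} × {p1, p2, p3} = {(38,p1), (38,p2), (38,p3), (39,p1), (39,p2), (39,p3)}
These 7 distinct sets form the basis B.
Close under arbitrary unions to get τ_{X×Y}; counting gives |τ_{X×Y}| = 10.


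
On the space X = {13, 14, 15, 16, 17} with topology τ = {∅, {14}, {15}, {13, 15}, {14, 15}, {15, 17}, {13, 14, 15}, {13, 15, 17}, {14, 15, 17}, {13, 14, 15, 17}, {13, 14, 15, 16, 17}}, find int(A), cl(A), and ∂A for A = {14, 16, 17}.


int(A) = {14}, cl(A) = {14, 16, 17}, ∂A = {16, 17}.

Closed sets in (X, τ) are complements of opens:
  closed(X, τ) = {∅, {16}, {13, 16}, {14, 16}, {16, 17}, {13, 14, 16}, {13, 16, 17}, {14, 16, 17}, {13, 14, 16, 17}, {13, 15, 16, 17}, {13, 14, 15, 16, 17}}.
int(A) = ⋃ {U ∈ τ : U ⊆ A}. Opens contained in A: ∅, {14}.
Taking the union of these: int(A) = {14}.
cl(A) = ⋂ {C closed : A ⊆ C}. Closed sets containing A: {14, 16, 17}, {13, 14, 16, 17}, {13, 14, 15, 16, 17}.
Intersecting these: cl(A) = {14, 16, 17}.
∂A = cl(A) ∖ int(A) = {14, 16, 17} ∖ {14} = {16, 17}.


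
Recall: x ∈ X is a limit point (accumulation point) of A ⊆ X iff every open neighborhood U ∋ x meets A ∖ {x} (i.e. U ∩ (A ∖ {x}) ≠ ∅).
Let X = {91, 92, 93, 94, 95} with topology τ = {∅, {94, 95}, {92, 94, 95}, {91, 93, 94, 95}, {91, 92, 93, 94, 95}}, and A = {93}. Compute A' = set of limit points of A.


A' = {91}

For each x ∈ X, list the open sets U ∈ τ with x ∈ U, then check whether U ∩ (A ∖ {x}) ≠ ∅ for every such U.
  x = 91: opens ∋ x are {91, 93, 94, 95}, {91, 92, 93, 94, 95}; each meets A ∖ {91}, so x IS a limit point.
  x = 92: open {92, 94, 95} ∋ x has {92, 94, 95} ∩ (A ∖ {92}) = ∅, so x is NOT a limit point.
  x = 93: open {91, 93, 94, 95} ∋ x has {91, 93, 94, 95} ∩ (A ∖ {93}) = ∅, so x is NOT a limit point.
  x = 94: open {94, 95} ∋ x has {94, 95} ∩ (A ∖ {94}) = ∅, so x is NOT a limit point.
  x = 95: open {94, 95} ∋ x has {94, 95} ∩ (A ∖ {95}) = ∅, so x is NOT a limit point.
Collecting: A' = {91}.


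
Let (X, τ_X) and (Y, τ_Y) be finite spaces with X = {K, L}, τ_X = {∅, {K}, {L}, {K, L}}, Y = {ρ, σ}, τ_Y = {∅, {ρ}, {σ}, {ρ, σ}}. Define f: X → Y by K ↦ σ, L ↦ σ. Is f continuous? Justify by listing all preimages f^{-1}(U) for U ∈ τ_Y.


f IS continuous.

Compute f^{-1}(U) for each U ∈ τ_Y:
  U = ∅: f^{-1}(U) = ∅ ∈ τ_X ✓.
  U = {ρ}: f^{-1}(U) = ∅ ∈ τ_X ✓.
  U = {σ}: f^{-1}(U) = {K, L} ∈ τ_X ✓.
  U = {ρ, σ}: f^{-1}(U) = {K, L} ∈ τ_X ✓.
Every preimage lies in τ_X, so f IS continuous.


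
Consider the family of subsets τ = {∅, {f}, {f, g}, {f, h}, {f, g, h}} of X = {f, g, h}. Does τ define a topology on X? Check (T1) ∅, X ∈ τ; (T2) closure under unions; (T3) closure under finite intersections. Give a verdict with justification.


τ IS a topology on X.

Axiom (T1): ∅ ∈ τ? Yes; X ∈ τ? Yes.
Axiom (T2/T3): check pairwise unions and intersections of members of τ.
All pairwise intersections and unions checked — each lies in τ. Therefore τ satisfies (T1), (T2), (T3): it IS a topology on X.


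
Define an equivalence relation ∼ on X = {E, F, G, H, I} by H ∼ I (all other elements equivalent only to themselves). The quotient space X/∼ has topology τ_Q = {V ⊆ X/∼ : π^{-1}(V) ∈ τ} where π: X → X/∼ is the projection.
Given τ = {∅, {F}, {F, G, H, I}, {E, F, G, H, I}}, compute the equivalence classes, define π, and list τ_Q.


X/∼ = {[E], [F], [G], [H=I]}; |τ_Q| = 4.

Equivalence classes: [E], [F], [G], [H=I].
Quotient map π: X → X/∼ sends E ↦ [E], F ↦ [F], G ↦ [G], H ↦ [H=I], I ↦ [H=I].
For each subset V ⊆ X/∼, compute π^{-1}(V) ⊆ X and check whether π^{-1}(V) ∈ τ. V is open in τ_Q iff π^{-1}(V) ∈ τ.
  V = {}: π^{-1}(V) = ∅ ∈ τ ✓.
  V = {[E]}: π^{-1}(V) = {E} ∉ τ ✗.
  V = {[F]}: π^{-1}(V) = {F} ∈ τ ✓.
  V = {[E], [F]}: π^{-1}(V) = {E, F} ∉ τ ✗.
  V = {[G]}: π^{-1}(V) = {G} ∉ τ ✗.
  V = {[E], [G]}: π^{-1}(V) = {E, G} ∉ τ ✗.
  V = {[F], [G]}: π^{-1}(V) = {F, G} ∉ τ ✗.
  V = {[E], [F], [G]}: π^{-1}(V) = {E, F, G} ∉ τ ✗.
  V = {[H=I]}: π^{-1}(V) = {H, I} ∉ τ ✗.
  V = {[E], [H=I]}: π^{-1}(V) = {E, H, I} ∉ τ ✗.
  V = {[F], [H=I]}: π^{-1}(V) = {F, H, I} ∉ τ ✗.
  V = {[E], [F], [H=I]}: π^{-1}(V) = {E, F, H, I} ∉ τ ✗.
  V = {[G], [H=I]}: π^{-1}(V) = {G, H, I} ∉ τ ✗.
  V = {[E], [G], [H=I]}: π^{-1}(V) = {E, G, H, I} ∉ τ ✗.
  V = {[F], [G], [H=I]}: π^{-1}(V) = {F, G, H, I} ∈ τ ✓.
  V = {[E], [F], [G], [H=I]}: π^{-1}(V) = {E, F, G, H, I} ∈ τ ✓.
Open sets in the quotient: τ_Q = {{}, {[F]}, {[F], [G], [H=I]}, {[E], [F], [G], [H=I]}} (4 elements).


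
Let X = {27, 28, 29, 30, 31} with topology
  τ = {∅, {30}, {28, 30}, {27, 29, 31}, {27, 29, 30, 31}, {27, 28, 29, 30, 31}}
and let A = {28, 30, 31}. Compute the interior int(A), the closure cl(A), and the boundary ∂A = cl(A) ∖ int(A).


int(A) = {28, 30}, cl(A) = {27, 28, 29, 30, 31}, ∂A = {27, 29, 31}.

Closed sets in (X, τ) are complements of opens:
  closed(X, τ) = {∅, {28}, {28, 30}, {27, 29, 31}, {27, 28, 29, 31}, {27, 28, 29, 30, 31}}.
int(A) = ⋃ {U ∈ τ : U ⊆ A}. Opens contained in A: ∅, {30}, {28, 30}.
Taking the union of these: int(A) = {28, 30}.
cl(A) = ⋂ {C closed : A ⊆ C}. Closed sets containing A: {27, 28, 29, 30, 31}.
Intersecting these: cl(A) = {27, 28, 29, 30, 31}.
∂A = cl(A) ∖ int(A) = {27, 28, 29, 30, 31} ∖ {28, 30} = {27, 29, 31}.


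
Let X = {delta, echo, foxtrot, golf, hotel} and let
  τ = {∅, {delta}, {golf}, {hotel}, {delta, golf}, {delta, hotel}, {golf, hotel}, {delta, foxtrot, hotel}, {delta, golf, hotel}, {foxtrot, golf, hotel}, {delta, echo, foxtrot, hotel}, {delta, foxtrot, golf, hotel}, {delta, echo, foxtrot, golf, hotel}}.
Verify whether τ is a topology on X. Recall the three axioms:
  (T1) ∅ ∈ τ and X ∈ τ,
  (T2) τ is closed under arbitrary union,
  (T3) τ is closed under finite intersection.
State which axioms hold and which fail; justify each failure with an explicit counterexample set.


τ is NOT a topology on X.

Axiom (T1): ∅ ∈ τ? Yes; X ∈ τ? Yes.
Axiom (T2/T3): check pairwise unions and intersections of members of τ.
Counterexample for (T3): {delta, foxtrot, hotel} ∩ {foxtrot, golf, hotel} = {foxtrot, hotel} ∉ τ. Therefore τ is NOT a topology.


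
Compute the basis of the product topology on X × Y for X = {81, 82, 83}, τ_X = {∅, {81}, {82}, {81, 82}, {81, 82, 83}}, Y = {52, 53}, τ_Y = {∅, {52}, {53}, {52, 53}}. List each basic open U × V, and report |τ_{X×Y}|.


Basis B = {∅ × ∅, {81} × {52}, {81} × {53}, {82} × {52}, {82} × {53}, {81} × {52, 53}, {81, 82} × {52}, {81, 82} × {53}, {82} × {52, 53}, {81, 82, 83} × {52}, {81, 82, 83} × {53}, {81, 82} × {52, 53}, {81, 82, 83} × {52, 53}}; |τ_{X×Y}| = 25.

Enumerate products U × V with U ∈ τ_X, V ∈ τ_Y (deduplicated):
  ∅ × ∅ = {} (∅)
  {81} × {52} = {(81,52)}
  {81} × {53} = {(81,53)}
  {82} × {52} = {(82,52)}
  {82} × {53} = {(82,53)}
  {81} × {52, 53} = {(81,52), (81,53)}
  {81, 82} × {52} = {(81,52), (82,52)}
  {81, 82} × {53} = {(81,53), (82,53)}
  {82} × {52, 53} = {(82,52), (82,53)}
  {81, 82, 83} × {52} = {(81,52), (82,52), (83,52)}
  {81, 82, 83} × {53} = {(81,53), (82,53), (83,53)}
  {81, 82} × {52, 53} = {(81,52), (81,53), (82,52), (82,53)}
  {81, 82, 83} × {52, 53} = {(81,52), (81,53), (82,52), (82,53), (83,52), (83,53)}
These 13 distinct sets form the basis B.
Close under arbitrary unions to get τ_{X×Y}; counting gives |τ_{X×Y}| = 25.


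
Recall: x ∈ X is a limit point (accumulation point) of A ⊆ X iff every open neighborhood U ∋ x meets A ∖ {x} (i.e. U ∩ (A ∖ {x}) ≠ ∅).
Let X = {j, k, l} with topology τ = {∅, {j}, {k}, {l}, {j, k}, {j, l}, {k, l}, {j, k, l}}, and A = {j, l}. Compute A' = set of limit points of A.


A' = ∅

For each x ∈ X, list the open sets U ∈ τ with x ∈ U, then check whether U ∩ (A ∖ {x}) ≠ ∅ for every such U.
  x = j: open {j} ∋ x has {j} ∩ (A ∖ {j}) = ∅, so x is NOT a limit point.
  x = k: open {k} ∋ x has {k} ∩ (A ∖ {k}) = ∅, so x is NOT a limit point.
  x = l: open {l} ∋ x has {l} ∩ (A ∖ {l}) = ∅, so x is NOT a limit point.
Collecting: A' = ∅.


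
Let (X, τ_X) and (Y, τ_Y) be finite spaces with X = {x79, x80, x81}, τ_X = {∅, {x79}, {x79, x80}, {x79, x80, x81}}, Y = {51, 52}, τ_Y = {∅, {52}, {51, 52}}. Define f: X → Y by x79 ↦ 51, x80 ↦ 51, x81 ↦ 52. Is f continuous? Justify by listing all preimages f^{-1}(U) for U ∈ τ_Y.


f is NOT continuous.

Compute f^{-1}(U) for each U ∈ τ_Y:
  U = ∅: f^{-1}(U) = ∅ ∈ τ_X ✓.
  U = {52}: f^{-1}(U) = {x81} ∉ τ_X ✗.
  U = {51, 52}: f^{-1}(U) = {x79, x80, x81} ∈ τ_X ✓.
Found U = {52} with f^{-1}(U) = {x81} not in τ_X. Therefore f is NOT continuous.


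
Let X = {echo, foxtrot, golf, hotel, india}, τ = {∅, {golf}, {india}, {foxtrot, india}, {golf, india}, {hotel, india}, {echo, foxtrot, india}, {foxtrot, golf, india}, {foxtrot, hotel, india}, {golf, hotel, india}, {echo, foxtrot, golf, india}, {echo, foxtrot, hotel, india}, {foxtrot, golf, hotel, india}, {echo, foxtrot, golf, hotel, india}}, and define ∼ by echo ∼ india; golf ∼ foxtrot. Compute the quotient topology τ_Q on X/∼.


X/∼ = {[echo=india], [foxtrot=golf], [hotel]}; |τ_Q| = 3.

Equivalence classes: [echo=india], [foxtrot=golf], [hotel].
Quotient map π: X → X/∼ sends echo ↦ [echo=india], foxtrot ↦ [foxtrot=golf], golf ↦ [foxtrot=golf], hotel ↦ [hotel], india ↦ [echo=india].
For each subset V ⊆ X/∼, compute π^{-1}(V) ⊆ X and check whether π^{-1}(V) ∈ τ. V is open in τ_Q iff π^{-1}(V) ∈ τ.
  V = {}: π^{-1}(V) = ∅ ∈ τ ✓.
  V = {[echo=india]}: π^{-1}(V) = {echo, india} ∉ τ ✗.
  V = {[foxtrot=golf]}: π^{-1}(V) = {foxtrot, golf} ∉ τ ✗.
  V = {[echo=india], [foxtrot=golf]}: π^{-1}(V) = {echo, foxtrot, golf, india} ∈ τ ✓.
  V = {[hotel]}: π^{-1}(V) = {hotel} ∉ τ ✗.
  V = {[echo=india], [hotel]}: π^{-1}(V) = {echo, hotel, india} ∉ τ ✗.
  V = {[foxtrot=golf], [hotel]}: π^{-1}(V) = {foxtrot, golf, hotel} ∉ τ ✗.
  V = {[echo=india], [foxtrot=golf], [hotel]}: π^{-1}(V) = {echo, foxtrot, golf, hotel, india} ∈ τ ✓.
Open sets in the quotient: τ_Q = {{}, {[echo=india], [foxtrot=golf]}, {[echo=india], [foxtrot=golf], [hotel]}} (3 elements).


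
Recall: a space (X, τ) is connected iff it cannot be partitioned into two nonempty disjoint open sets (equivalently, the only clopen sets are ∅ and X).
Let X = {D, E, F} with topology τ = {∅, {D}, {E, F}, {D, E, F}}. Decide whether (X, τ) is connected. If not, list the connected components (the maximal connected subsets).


(X, τ) is disconnected; components = [{D}, {E, F}].

Find clopen sets (U ∈ τ with X ∖ U ∈ τ):
  U = ∅, X ∖ U = {D, E, F} — both open, so U is clopen.
  U = {D}, X ∖ U = {E, F} — both open, so U is clopen.
  U = {E, F}, X ∖ U = {D} — both open, so U is clopen.
  U = {D, E, F}, X ∖ U = ∅ — both open, so U is clopen.
Nontrivial clopen(s) exist: e.g. {E, F}. So (X, τ) is disconnected.
Compute connected components by grouping points that agree on all clopens:
  component: {D}
  component: {E, F}


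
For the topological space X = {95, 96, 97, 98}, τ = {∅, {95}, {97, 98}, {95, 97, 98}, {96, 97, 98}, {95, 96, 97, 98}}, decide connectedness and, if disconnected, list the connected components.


(X, τ) is disconnected; components = [{95}, {96, 97, 98}].

Find clopen sets (U ∈ τ with X ∖ U ∈ τ):
  U = ∅, X ∖ U = {95, 96, 97, 98} — both open, so U is clopen.
  U = {95}, X ∖ U = {96, 97, 98} — both open, so U is clopen.
  U = {96, 97, 98}, X ∖ U = {95} — both open, so U is clopen.
  U = {95, 96, 97, 98}, X ∖ U = ∅ — both open, so U is clopen.
Nontrivial clopen(s) exist: e.g. {96, 97, 98}. So (X, τ) is disconnected.
Compute connected components by grouping points that agree on all clopens:
  component: {95}
  component: {96, 97, 98}


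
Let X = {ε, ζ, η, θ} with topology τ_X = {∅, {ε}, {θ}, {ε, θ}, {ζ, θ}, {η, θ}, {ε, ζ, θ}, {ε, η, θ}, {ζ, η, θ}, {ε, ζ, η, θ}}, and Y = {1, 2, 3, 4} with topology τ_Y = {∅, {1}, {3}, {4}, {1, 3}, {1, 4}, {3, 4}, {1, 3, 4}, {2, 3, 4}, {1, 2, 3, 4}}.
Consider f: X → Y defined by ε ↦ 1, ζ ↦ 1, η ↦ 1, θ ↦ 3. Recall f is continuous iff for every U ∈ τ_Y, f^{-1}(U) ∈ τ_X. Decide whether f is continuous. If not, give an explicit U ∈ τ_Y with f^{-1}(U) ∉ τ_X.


f is NOT continuous.

Compute f^{-1}(U) for each U ∈ τ_Y:
  U = ∅: f^{-1}(U) = ∅ ∈ τ_X ✓.
  U = {1}: f^{-1}(U) = {ε, ζ, η} ∉ τ_X ✗.
  U = {3}: f^{-1}(U) = {θ} ∈ τ_X ✓.
  U = {4}: f^{-1}(U) = ∅ ∈ τ_X ✓.
  U = {1, 3}: f^{-1}(U) = {ε, ζ, η, θ} ∈ τ_X ✓.
  U = {1, 4}: f^{-1}(U) = {ε, ζ, η} ∉ τ_X ✗.
  U = {3, 4}: f^{-1}(U) = {θ} ∈ τ_X ✓.
  U = {1, 3, 4}: f^{-1}(U) = {ε, ζ, η, θ} ∈ τ_X ✓.
  U = {2, 3, 4}: f^{-1}(U) = {θ} ∈ τ_X ✓.
  U = {1, 2, 3, 4}: f^{-1}(U) = {ε, ζ, η, θ} ∈ τ_X ✓.
Found U = {1} with f^{-1}(U) = {ε, ζ, η} not in τ_X. Therefore f is NOT continuous.


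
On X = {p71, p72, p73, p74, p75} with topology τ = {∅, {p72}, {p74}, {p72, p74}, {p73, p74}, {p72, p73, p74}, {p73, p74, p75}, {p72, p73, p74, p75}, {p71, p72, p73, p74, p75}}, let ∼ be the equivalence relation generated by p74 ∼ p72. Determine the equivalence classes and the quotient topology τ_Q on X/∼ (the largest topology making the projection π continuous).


X/∼ = {[p71], [p72=p74], [p73], [p75]}; |τ_Q| = 5.

Equivalence classes: [p71], [p72=p74], [p73], [p75].
Quotient map π: X → X/∼ sends p71 ↦ [p71], p72 ↦ [p72=p74], p73 ↦ [p73], p74 ↦ [p72=p74], p75 ↦ [p75].
For each subset V ⊆ X/∼, compute π^{-1}(V) ⊆ X and check whether π^{-1}(V) ∈ τ. V is open in τ_Q iff π^{-1}(V) ∈ τ.
  V = {}: π^{-1}(V) = ∅ ∈ τ ✓.
  V = {[p71]}: π^{-1}(V) = {p71} ∉ τ ✗.
  V = {[p72=p74]}: π^{-1}(V) = {p72, p74} ∈ τ ✓.
  V = {[p71], [p72=p74]}: π^{-1}(V) = {p71, p72, p74} ∉ τ ✗.
  V = {[p73]}: π^{-1}(V) = {p73} ∉ τ ✗.
  V = {[p71], [p73]}: π^{-1}(V) = {p71, p73} ∉ τ ✗.
  V = {[p72=p74], [p73]}: π^{-1}(V) = {p72, p73, p74} ∈ τ ✓.
  V = {[p71], [p72=p74], [p73]}: π^{-1}(V) = {p71, p72, p73, p74} ∉ τ ✗.
  V = {[p75]}: π^{-1}(V) = {p75} ∉ τ ✗.
  V = {[p71], [p75]}: π^{-1}(V) = {p71, p75} ∉ τ ✗.
  V = {[p72=p74], [p75]}: π^{-1}(V) = {p72, p74, p75} ∉ τ ✗.
  V = {[p71], [p72=p74], [p75]}: π^{-1}(V) = {p71, p72, p74, p75} ∉ τ ✗.
  V = {[p73], [p75]}: π^{-1}(V) = {p73, p75} ∉ τ ✗.
  V = {[p71], [p73], [p75]}: π^{-1}(V) = {p71, p73, p75} ∉ τ ✗.
  V = {[p72=p74], [p73], [p75]}: π^{-1}(V) = {p72, p73, p74, p75} ∈ τ ✓.
  V = {[p71], [p72=p74], [p73], [p75]}: π^{-1}(V) = {p71, p72, p73, p74, p75} ∈ τ ✓.
Open sets in the quotient: τ_Q = {{}, {[p72=p74]}, {[p72=p74], [p73]}, {[p72=p74], [p73], [p75]}, {[p71], [p72=p74], [p73], [p75]}} (5 elements).


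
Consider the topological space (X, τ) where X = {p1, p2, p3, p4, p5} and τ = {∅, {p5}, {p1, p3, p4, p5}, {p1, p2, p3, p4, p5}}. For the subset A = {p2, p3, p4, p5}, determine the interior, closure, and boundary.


int(A) = {p5}, cl(A) = {p1, p2, p3, p4, p5}, ∂A = {p1, p2, p3, p4}.

Closed sets in (X, τ) are complements of opens:
  closed(X, τ) = {∅, {p2}, {p1, p2, p3, p4}, {p1, p2, p3, p4, p5}}.
int(A) = ⋃ {U ∈ τ : U ⊆ A}. Opens contained in A: ∅, {p5}.
Taking the union of these: int(A) = {p5}.
cl(A) = ⋂ {C closed : A ⊆ C}. Closed sets containing A: {p1, p2, p3, p4, p5}.
Intersecting these: cl(A) = {p1, p2, p3, p4, p5}.
∂A = cl(A) ∖ int(A) = {p1, p2, p3, p4, p5} ∖ {p5} = {p1, p2, p3, p4}.


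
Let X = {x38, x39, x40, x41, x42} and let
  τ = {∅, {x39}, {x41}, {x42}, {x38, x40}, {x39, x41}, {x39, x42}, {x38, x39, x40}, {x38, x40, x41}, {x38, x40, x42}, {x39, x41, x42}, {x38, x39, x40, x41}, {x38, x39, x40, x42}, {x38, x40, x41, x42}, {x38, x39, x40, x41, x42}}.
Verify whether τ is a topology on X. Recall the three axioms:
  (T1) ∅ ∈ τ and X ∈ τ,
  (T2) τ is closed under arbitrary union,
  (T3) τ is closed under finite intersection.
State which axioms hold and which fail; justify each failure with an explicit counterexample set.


τ is NOT a topology on X.

Axiom (T1): ∅ ∈ τ? Yes; X ∈ τ? Yes.
Axiom (T2/T3): check pairwise unions and intersections of members of τ.
Counterexample for (T2): {x41} ∪ {x42} = {x41, x42} ∉ τ. Therefore τ is NOT a topology.


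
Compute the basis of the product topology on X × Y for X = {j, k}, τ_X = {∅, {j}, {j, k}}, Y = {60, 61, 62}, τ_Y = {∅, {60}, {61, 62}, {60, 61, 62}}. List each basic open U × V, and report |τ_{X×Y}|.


Basis B = {∅ × ∅, {j} × {60}, {j, k} × {60}, {j} × {61, 62}, {j} × {60, 61, 62}, {j, k} × {61, 62}, {j, k} × {60, 61, 62}}; |τ_{X×Y}| = 9.

Enumerate products U × V with U ∈ τ_X, V ∈ τ_Y (deduplicated):
  ∅ × ∅ = {} (∅)
  {j} × {60} = {(j,60)}
  {j, k} × {60} = {(j,60), (k,60)}
  {j} × {61, 62} = {(j,61), (j,62)}
  {j} × {60, 61, 62} = {(j,60), (j,61), (j,62)}
  {j, k} × {61, 62} = {(j,61), (j,62), (k,61), (k,62)}
  {j, k} × {60, 61, 62} = {(j,60), (j,61), (j,62), (k,60), (k,61), (k,62)}
These 7 distinct sets form the basis B.
Close under arbitrary unions to get τ_{X×Y}; counting gives |τ_{X×Y}| = 9.


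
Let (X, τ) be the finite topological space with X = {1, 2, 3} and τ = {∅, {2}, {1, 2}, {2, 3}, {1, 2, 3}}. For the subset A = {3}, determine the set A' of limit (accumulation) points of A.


A' = ∅

For each x ∈ X, list the open sets U ∈ τ with x ∈ U, then check whether U ∩ (A ∖ {x}) ≠ ∅ for every such U.
  x = 1: open {1, 2} ∋ x has {1, 2} ∩ (A ∖ {1}) = ∅, so x is NOT a limit point.
  x = 2: open {2} ∋ x has {2} ∩ (A ∖ {2}) = ∅, so x is NOT a limit point.
  x = 3: open {2, 3} ∋ x has {2, 3} ∩ (A ∖ {3}) = ∅, so x is NOT a limit point.
Collecting: A' = ∅.


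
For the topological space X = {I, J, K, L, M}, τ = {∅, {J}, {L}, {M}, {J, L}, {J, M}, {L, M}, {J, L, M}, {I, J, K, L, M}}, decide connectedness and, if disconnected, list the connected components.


(X, τ) is connected.

Find clopen sets (U ∈ τ with X ∖ U ∈ τ):
  U = ∅, X ∖ U = {I, J, K, L, M} — both open, so U is clopen.
  U = {I, J, K, L, M}, X ∖ U = ∅ — both open, so U is clopen.
Only trivial clopens (∅ and X) exist, so (X, τ) is connected.
Compute connected components by grouping points that agree on all clopens:
  component: {I, J, K, L, M}


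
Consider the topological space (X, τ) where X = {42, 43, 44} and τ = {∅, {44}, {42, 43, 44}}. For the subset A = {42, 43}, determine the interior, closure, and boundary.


int(A) = ∅, cl(A) = {42, 43}, ∂A = {42, 43}.

Closed sets in (X, τ) are complements of opens:
  closed(X, τ) = {∅, {42, 43}, {42, 43, 44}}.
int(A) = ⋃ {U ∈ τ : U ⊆ A}. Opens contained in A: ∅.
Taking the union of these: int(A) = ∅.
cl(A) = ⋂ {C closed : A ⊆ C}. Closed sets containing A: {42, 43}, {42, 43, 44}.
Intersecting these: cl(A) = {42, 43}.
∂A = cl(A) ∖ int(A) = {42, 43} ∖ ∅ = {42, 43}.


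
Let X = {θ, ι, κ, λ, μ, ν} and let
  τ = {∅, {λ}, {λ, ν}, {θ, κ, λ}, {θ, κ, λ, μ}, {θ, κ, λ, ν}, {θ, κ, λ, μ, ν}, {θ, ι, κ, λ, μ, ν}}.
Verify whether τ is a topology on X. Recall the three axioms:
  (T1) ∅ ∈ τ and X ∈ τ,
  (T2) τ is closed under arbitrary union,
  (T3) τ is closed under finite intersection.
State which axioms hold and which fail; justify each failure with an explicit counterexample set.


τ IS a topology on X.

Axiom (T1): ∅ ∈ τ? Yes; X ∈ τ? Yes.
Axiom (T2/T3): check pairwise unions and intersections of members of τ.
All pairwise intersections and unions checked — each lies in τ. Therefore τ satisfies (T1), (T2), (T3): it IS a topology on X.


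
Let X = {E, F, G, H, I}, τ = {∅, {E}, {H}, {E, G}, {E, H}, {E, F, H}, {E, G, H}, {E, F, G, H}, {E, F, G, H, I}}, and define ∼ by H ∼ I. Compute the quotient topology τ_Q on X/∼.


X/∼ = {[E], [F], [G], [H=I]}; |τ_Q| = 4.

Equivalence classes: [E], [F], [G], [H=I].
Quotient map π: X → X/∼ sends E ↦ [E], F ↦ [F], G ↦ [G], H ↦ [H=I], I ↦ [H=I].
For each subset V ⊆ X/∼, compute π^{-1}(V) ⊆ X and check whether π^{-1}(V) ∈ τ. V is open in τ_Q iff π^{-1}(V) ∈ τ.
  V = {}: π^{-1}(V) = ∅ ∈ τ ✓.
  V = {[E]}: π^{-1}(V) = {E} ∈ τ ✓.
  V = {[F]}: π^{-1}(V) = {F} ∉ τ ✗.
  V = {[E], [F]}: π^{-1}(V) = {E, F} ∉ τ ✗.
  V = {[G]}: π^{-1}(V) = {G} ∉ τ ✗.
  V = {[E], [G]}: π^{-1}(V) = {E, G} ∈ τ ✓.
  V = {[F], [G]}: π^{-1}(V) = {F, G} ∉ τ ✗.
  V = {[E], [F], [G]}: π^{-1}(V) = {E, F, G} ∉ τ ✗.
  V = {[H=I]}: π^{-1}(V) = {H, I} ∉ τ ✗.
  V = {[E], [H=I]}: π^{-1}(V) = {E, H, I} ∉ τ ✗.
  V = {[F], [H=I]}: π^{-1}(V) = {F, H, I} ∉ τ ✗.
  V = {[E], [F], [H=I]}: π^{-1}(V) = {E, F, H, I} ∉ τ ✗.
  V = {[G], [H=I]}: π^{-1}(V) = {G, H, I} ∉ τ ✗.
  V = {[E], [G], [H=I]}: π^{-1}(V) = {E, G, H, I} ∉ τ ✗.
  V = {[F], [G], [H=I]}: π^{-1}(V) = {F, G, H, I} ∉ τ ✗.
  V = {[E], [F], [G], [H=I]}: π^{-1}(V) = {E, F, G, H, I} ∈ τ ✓.
Open sets in the quotient: τ_Q = {{}, {[E]}, {[E], [G]}, {[E], [F], [G], [H=I]}} (4 elements).


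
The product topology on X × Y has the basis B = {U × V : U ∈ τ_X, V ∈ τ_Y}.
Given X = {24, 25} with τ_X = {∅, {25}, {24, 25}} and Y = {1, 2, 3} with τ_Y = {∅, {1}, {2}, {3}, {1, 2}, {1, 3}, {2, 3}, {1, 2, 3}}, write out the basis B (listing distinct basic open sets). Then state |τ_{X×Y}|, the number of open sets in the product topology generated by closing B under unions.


Basis B = {∅ × ∅, {25} × {1}, {25} × {2}, {25} × {3}, {24, 25} × {1}, {24, 25} × {2}, {24, 25} × {3}, {25} × {1, 2}, {25} × {1, 3}, {25} × {2, 3}, {25} × {1, 2, 3}, {24, 25} × {1, 2}, {24, 25} × {1, 3}, {24, 25} × {2, 3}, {24, 25} × {1, 2, 3}}; |τ_{X×Y}| = 27.

Enumerate products U × V with U ∈ τ_X, V ∈ τ_Y (deduplicated):
  ∅ × ∅ = {} (∅)
  {25} × {1} = {(25,1)}
  {25} × {2} = {(25,2)}
  {25} × {3} = {(25,3)}
  {24, 25} × {1} = {(24,1), (25,1)}
  {24, 25} × {2} = {(24,2), (25,2)}
  {24, 25} × {3} = {(24,3), (25,3)}
  {25} × {1, 2} = {(25,1), (25,2)}
  {25} × {1, 3} = {(25,1), (25,3)}
  {25} × {2, 3} = {(25,2), (25,3)}
  {25} × {1, 2, 3} = {(25,1), (25,2), (25,3)}
  {24, 25} × {1, 2} = {(24,1), (24,2), (25,1), (25,2)}
  {24, 25} × {1, 3} = {(24,1), (24,3), (25,1), (25,3)}
  {24, 25} × {2, 3} = {(24,2), (24,3), (25,2), (25,3)}
  {24, 25} × {1, 2, 3} = {(24,1), (24,2), (24,3), (25,1), (25,2), (25,3)}
These 15 distinct sets form the basis B.
Close under arbitrary unions to get τ_{X×Y}; counting gives |τ_{X×Y}| = 27.


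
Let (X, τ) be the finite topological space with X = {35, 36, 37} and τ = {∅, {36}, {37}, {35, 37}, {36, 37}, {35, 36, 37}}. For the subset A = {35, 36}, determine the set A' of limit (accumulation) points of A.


A' = ∅

For each x ∈ X, list the open sets U ∈ τ with x ∈ U, then check whether U ∩ (A ∖ {x}) ≠ ∅ for every such U.
  x = 35: open {35, 37} ∋ x has {35, 37} ∩ (A ∖ {35}) = ∅, so x is NOT a limit point.
  x = 36: open {36} ∋ x has {36} ∩ (A ∖ {36}) = ∅, so x is NOT a limit point.
  x = 37: open {37} ∋ x has {37} ∩ (A ∖ {37}) = ∅, so x is NOT a limit point.
Collecting: A' = ∅.


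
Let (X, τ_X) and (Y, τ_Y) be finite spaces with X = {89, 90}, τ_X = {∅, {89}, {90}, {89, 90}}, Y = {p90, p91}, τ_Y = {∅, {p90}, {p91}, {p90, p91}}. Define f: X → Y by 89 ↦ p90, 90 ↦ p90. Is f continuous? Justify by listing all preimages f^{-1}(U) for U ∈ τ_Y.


f IS continuous.

Compute f^{-1}(U) for each U ∈ τ_Y:
  U = ∅: f^{-1}(U) = ∅ ∈ τ_X ✓.
  U = {p90}: f^{-1}(U) = {89, 90} ∈ τ_X ✓.
  U = {p91}: f^{-1}(U) = ∅ ∈ τ_X ✓.
  U = {p90, p91}: f^{-1}(U) = {89, 90} ∈ τ_X ✓.
Every preimage lies in τ_X, so f IS continuous.


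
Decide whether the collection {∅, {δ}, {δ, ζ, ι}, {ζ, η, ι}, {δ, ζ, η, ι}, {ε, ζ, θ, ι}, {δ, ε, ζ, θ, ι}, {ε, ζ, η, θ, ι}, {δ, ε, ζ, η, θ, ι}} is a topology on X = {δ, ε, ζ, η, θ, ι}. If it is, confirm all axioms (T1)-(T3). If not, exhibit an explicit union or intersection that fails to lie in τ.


τ is NOT a topology on X.

Axiom (T1): ∅ ∈ τ? Yes; X ∈ τ? Yes.
Axiom (T2/T3): check pairwise unions and intersections of members of τ.
Counterexample for (T3): {δ, ζ, ι} ∩ {ζ, η, ι} = {ζ, ι} ∉ τ. Therefore τ is NOT a topology.


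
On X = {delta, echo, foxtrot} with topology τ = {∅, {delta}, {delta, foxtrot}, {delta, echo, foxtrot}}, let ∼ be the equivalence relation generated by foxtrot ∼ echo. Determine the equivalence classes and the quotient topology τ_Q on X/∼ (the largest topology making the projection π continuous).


X/∼ = {[delta], [echo=foxtrot]}; |τ_Q| = 3.

Equivalence classes: [delta], [echo=foxtrot].
Quotient map π: X → X/∼ sends delta ↦ [delta], echo ↦ [echo=foxtrot], foxtrot ↦ [echo=foxtrot].
For each subset V ⊆ X/∼, compute π^{-1}(V) ⊆ X and check whether π^{-1}(V) ∈ τ. V is open in τ_Q iff π^{-1}(V) ∈ τ.
  V = {}: π^{-1}(V) = ∅ ∈ τ ✓.
  V = {[delta]}: π^{-1}(V) = {delta} ∈ τ ✓.
  V = {[echo=foxtrot]}: π^{-1}(V) = {echo, foxtrot} ∉ τ ✗.
  V = {[delta], [echo=foxtrot]}: π^{-1}(V) = {delta, echo, foxtrot} ∈ τ ✓.
Open sets in the quotient: τ_Q = {{}, {[delta]}, {[delta], [echo=foxtrot]}} (3 elements).


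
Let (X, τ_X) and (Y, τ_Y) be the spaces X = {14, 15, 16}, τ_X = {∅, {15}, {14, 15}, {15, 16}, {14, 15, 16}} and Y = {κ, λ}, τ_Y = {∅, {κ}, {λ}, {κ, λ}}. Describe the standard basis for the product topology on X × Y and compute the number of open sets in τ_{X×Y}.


Basis B = {∅ × ∅, {15} × {κ}, {15} × {λ}, {14, 15} × {κ}, {14, 15} × {λ}, {15} × {κ, λ}, {15, 16} × {κ}, {15, 16} × {λ}, {14, 15, 16} × {κ}, {14, 15, 16} × {λ}, {14, 15} × {κ, λ}, {15, 16} × {κ, λ}, {14, 15, 16} × {κ, λ}}; |τ_{X×Y}| = 25.

Enumerate products U × V with U ∈ τ_X, V ∈ τ_Y (deduplicated):
  ∅ × ∅ = {} (∅)
  {15} × {κ} = {(15,κ)}
  {15} × {λ} = {(15,λ)}
  {14, 15} × {κ} = {(14,κ), (15,κ)}
  {14, 15} × {λ} = {(14,λ), (15,λ)}
  {15} × {κ, λ} = {(15,κ), (15,λ)}
  {15, 16} × {κ} = {(15,κ), (16,κ)}
  {15, 16} × {λ} = {(15,λ), (16,λ)}
  {14, 15, 16} × {κ} = {(14,κ), (15,κ), (16,κ)}
  {14, 15, 16} × {λ} = {(14,λ), (15,λ), (16,λ)}
  {14, 15} × {κ, λ} = {(14,κ), (14,λ), (15,κ), (15,λ)}
  {15, 16} × {κ, λ} = {(15,κ), (15,λ), (16,κ), (16,λ)}
  {14, 15, 16} × {κ, λ} = {(14,κ), (14,λ), (15,κ), (15,λ), (16,κ), (16,λ)}
These 13 distinct sets form the basis B.
Close under arbitrary unions to get τ_{X×Y}; counting gives |τ_{X×Y}| = 25.


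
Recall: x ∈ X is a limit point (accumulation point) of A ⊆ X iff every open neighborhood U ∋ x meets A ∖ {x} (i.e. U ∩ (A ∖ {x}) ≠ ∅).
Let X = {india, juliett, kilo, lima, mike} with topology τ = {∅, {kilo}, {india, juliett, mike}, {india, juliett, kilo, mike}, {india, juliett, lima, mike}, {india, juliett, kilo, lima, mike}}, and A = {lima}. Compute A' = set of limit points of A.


A' = ∅

For each x ∈ X, list the open sets U ∈ τ with x ∈ U, then check whether U ∩ (A ∖ {x}) ≠ ∅ for every such U.
  x = india: open {india, juliett, mike} ∋ x has {india, juliett, mike} ∩ (A ∖ {india}) = ∅, so x is NOT a limit point.
  x = juliett: open {india, juliett, mike} ∋ x has {india, juliett, mike} ∩ (A ∖ {juliett}) = ∅, so x is NOT a limit point.
  x = kilo: open {kilo} ∋ x has {kilo} ∩ (A ∖ {kilo}) = ∅, so x is NOT a limit point.
  x = lima: open {india, juliett, lima, mike} ∋ x has {india, juliett, lima, mike} ∩ (A ∖ {lima}) = ∅, so x is NOT a limit point.
  x = mike: open {india, juliett, mike} ∋ x has {india, juliett, mike} ∩ (A ∖ {mike}) = ∅, so x is NOT a limit point.
Collecting: A' = ∅.


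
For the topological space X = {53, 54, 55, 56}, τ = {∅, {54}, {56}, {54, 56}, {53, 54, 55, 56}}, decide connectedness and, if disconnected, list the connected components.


(X, τ) is connected.

Find clopen sets (U ∈ τ with X ∖ U ∈ τ):
  U = ∅, X ∖ U = {53, 54, 55, 56} — both open, so U is clopen.
  U = {53, 54, 55, 56}, X ∖ U = ∅ — both open, so U is clopen.
Only trivial clopens (∅ and X) exist, so (X, τ) is connected.
Compute connected components by grouping points that agree on all clopens:
  component: {53, 54, 55, 56}


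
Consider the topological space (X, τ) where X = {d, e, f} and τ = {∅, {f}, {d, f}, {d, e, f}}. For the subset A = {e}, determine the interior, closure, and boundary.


int(A) = ∅, cl(A) = {e}, ∂A = {e}.

Closed sets in (X, τ) are complements of opens:
  closed(X, τ) = {∅, {e}, {d, e}, {d, e, f}}.
int(A) = ⋃ {U ∈ τ : U ⊆ A}. Opens contained in A: ∅.
Taking the union of these: int(A) = ∅.
cl(A) = ⋂ {C closed : A ⊆ C}. Closed sets containing A: {e}, {d, e}, {d, e, f}.
Intersecting these: cl(A) = {e}.
∂A = cl(A) ∖ int(A) = {e} ∖ ∅ = {e}.
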